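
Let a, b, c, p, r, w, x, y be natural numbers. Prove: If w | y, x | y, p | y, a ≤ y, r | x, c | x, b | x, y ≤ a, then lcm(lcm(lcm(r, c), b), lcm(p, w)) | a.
y ≤ a and a ≤ y, hence y = a. r | x and c | x, hence lcm(r, c) | x. Since b | x, lcm(lcm(r, c), b) | x. x | y, so lcm(lcm(r, c), b) | y. p | y and w | y, thus lcm(p, w) | y. Because lcm(lcm(r, c), b) | y, lcm(lcm(lcm(r, c), b), lcm(p, w)) | y. y = a, so lcm(lcm(lcm(r, c), b), lcm(p, w)) | a.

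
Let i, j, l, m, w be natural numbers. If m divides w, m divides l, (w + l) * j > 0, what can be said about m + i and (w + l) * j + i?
m + i ≤ (w + l) * j + i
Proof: Since m divides w and m divides l, m divides w + l. Then m divides (w + l) * j. (w + l) * j > 0, so m ≤ (w + l) * j. Then m + i ≤ (w + l) * j + i.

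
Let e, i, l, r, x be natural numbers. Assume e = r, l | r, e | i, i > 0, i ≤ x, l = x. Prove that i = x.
l = x and l | r, so x | r. Because e = r and e | i, r | i. x | r, so x | i. i > 0, so x ≤ i. Because i ≤ x, i = x.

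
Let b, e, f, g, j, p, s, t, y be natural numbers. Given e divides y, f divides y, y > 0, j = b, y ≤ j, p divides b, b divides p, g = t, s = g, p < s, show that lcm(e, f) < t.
Because e divides y and f divides y, lcm(e, f) divides y. y > 0, so lcm(e, f) ≤ y. j = b and y ≤ j, hence y ≤ b. lcm(e, f) ≤ y, so lcm(e, f) ≤ b. From p divides b and b divides p, p = b. Because s = g and p < s, p < g. Since g = t, p < t. Since p = b, b < t. Since lcm(e, f) ≤ b, lcm(e, f) < t.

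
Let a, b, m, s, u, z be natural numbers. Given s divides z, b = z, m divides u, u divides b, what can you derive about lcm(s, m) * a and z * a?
lcm(s, m) * a divides z * a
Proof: Since m divides u and u divides b, m divides b. Since b = z, m divides z. Because s divides z, lcm(s, m) divides z. Then lcm(s, m) * a divides z * a.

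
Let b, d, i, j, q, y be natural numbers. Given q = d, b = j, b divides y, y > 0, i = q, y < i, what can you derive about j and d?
j < d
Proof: Because b = j and b divides y, j divides y. Since y > 0, j ≤ y. From i = q and y < i, y < q. Since j ≤ y, j < q. q = d, so j < d.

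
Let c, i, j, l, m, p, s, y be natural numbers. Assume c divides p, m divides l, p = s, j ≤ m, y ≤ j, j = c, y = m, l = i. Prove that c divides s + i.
p = s and c divides p, therefore c divides s. From y = m and y ≤ j, m ≤ j. j ≤ m, so m = j. From l = i and m divides l, m divides i. m = j, so j divides i. j = c, so c divides i. c divides s, so c divides s + i.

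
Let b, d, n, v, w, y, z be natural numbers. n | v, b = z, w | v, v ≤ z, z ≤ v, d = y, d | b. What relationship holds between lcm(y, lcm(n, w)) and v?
lcm(y, lcm(n, w)) | v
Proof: z ≤ v and v ≤ z, thus z = v. From b = z and d | b, d | z. Since d = y, y | z. Since z = v, y | v. n | v and w | v, hence lcm(n, w) | v. Since y | v, lcm(y, lcm(n, w)) | v.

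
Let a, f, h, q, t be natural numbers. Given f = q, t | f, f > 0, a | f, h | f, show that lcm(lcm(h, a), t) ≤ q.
Because h | f and a | f, lcm(h, a) | f. From t | f, lcm(lcm(h, a), t) | f. f > 0, so lcm(lcm(h, a), t) ≤ f. f = q, so lcm(lcm(h, a), t) ≤ q.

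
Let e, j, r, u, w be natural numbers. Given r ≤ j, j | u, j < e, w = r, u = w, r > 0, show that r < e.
Since u = w and w = r, u = r. Since j | u, j | r. r > 0, so j ≤ r. Since r ≤ j, j = r. Since j < e, r < e.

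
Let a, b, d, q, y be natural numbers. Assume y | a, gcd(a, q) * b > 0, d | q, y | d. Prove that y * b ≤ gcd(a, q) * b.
Since y | d and d | q, y | q. Since y | a, y | gcd(a, q). Then y * b | gcd(a, q) * b. gcd(a, q) * b > 0, so y * b ≤ gcd(a, q) * b.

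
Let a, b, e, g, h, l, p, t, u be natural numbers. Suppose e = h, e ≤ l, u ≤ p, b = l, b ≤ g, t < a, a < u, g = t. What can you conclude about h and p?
h < p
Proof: e = h and e ≤ l, so h ≤ l. g = t and b ≤ g, thus b ≤ t. t < a, so b < a. From a < u, b < u. b = l, so l < u. u ≤ p, so l < p. h ≤ l, so h < p.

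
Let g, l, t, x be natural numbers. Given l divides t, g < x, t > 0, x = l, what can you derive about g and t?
g < t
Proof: x = l and g < x, hence g < l. l divides t and t > 0, therefore l ≤ t. g < l, so g < t.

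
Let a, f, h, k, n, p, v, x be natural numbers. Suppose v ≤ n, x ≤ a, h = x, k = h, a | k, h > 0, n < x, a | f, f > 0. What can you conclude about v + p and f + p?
v + p < f + p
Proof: k = h and a | k, therefore a | h. Because h > 0, a ≤ h. Since h = x, a ≤ x. x ≤ a, so x = a. Since n < x, n < a. a | f and f > 0, hence a ≤ f. Because n < a, n < f. v ≤ n, so v < f. Then v + p < f + p.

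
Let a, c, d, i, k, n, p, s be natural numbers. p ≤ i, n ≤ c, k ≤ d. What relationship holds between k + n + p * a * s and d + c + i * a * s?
k + n + p * a * s ≤ d + c + i * a * s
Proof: From k ≤ d and n ≤ c, k + n ≤ d + c. p ≤ i, hence p * a ≤ i * a. Then p * a * s ≤ i * a * s. From k + n ≤ d + c, k + n + p * a * s ≤ d + c + i * a * s.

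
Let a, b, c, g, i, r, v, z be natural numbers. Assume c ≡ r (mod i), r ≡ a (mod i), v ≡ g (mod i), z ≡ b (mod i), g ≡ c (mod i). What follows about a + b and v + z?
a + b ≡ v + z (mod i)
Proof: v ≡ g (mod i) and g ≡ c (mod i), so v ≡ c (mod i). c ≡ r (mod i), so v ≡ r (mod i). Since r ≡ a (mod i), v ≡ a (mod i). Since z ≡ b (mod i), by adding congruences, v + z ≡ a + b (mod i). Then a + b ≡ v + z (mod i).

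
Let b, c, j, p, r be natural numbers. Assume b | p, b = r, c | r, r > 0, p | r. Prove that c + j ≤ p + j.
From b = r and b | p, r | p. From p | r, r = p. Since c | r and r > 0, c ≤ r. r = p, so c ≤ p. Then c + j ≤ p + j.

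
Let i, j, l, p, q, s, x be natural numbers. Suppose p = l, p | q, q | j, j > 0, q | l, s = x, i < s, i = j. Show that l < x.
p = l and p | q, so l | q. Since q | l, q = l. q | j and j > 0, so q ≤ j. q = l, so l ≤ j. i = j and i < s, therefore j < s. Since l ≤ j, l < s. Since s = x, l < x.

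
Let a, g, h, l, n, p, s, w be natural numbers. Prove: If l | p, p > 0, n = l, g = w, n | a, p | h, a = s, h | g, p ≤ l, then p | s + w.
l | p and p > 0, therefore l ≤ p. Since p ≤ l, l = p. Since n = l and n | a, l | a. l = p, so p | a. a = s, so p | s. Since g = w and h | g, h | w. p | h, so p | w. Since p | s, p | s + w.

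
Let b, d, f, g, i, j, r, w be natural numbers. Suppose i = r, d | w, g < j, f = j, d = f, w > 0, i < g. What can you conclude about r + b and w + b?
r + b < w + b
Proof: Because i = r and i < g, r < g. d = f and f = j, so d = j. d | w, so j | w. w > 0, so j ≤ w. g < j, so g < w. Since r < g, r < w. Then r + b < w + b.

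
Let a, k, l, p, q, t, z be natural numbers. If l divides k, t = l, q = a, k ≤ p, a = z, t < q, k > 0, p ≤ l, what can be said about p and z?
p < z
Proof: q = a and a = z, therefore q = z. From l divides k and k > 0, l ≤ k. k ≤ p, so l ≤ p. Since p ≤ l, l = p. Since t = l, t = p. Since t < q, p < q. Since q = z, p < z.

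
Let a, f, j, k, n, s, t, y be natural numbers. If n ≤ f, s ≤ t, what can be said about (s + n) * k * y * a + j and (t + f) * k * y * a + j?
(s + n) * k * y * a + j ≤ (t + f) * k * y * a + j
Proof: s ≤ t and n ≤ f, so s + n ≤ t + f. Then (s + n) * k ≤ (t + f) * k. Then (s + n) * k * y ≤ (t + f) * k * y. Then (s + n) * k * y * a ≤ (t + f) * k * y * a. Then (s + n) * k * y * a + j ≤ (t + f) * k * y * a + j.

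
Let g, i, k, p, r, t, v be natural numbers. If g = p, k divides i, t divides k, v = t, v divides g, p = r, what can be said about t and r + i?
t divides r + i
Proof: g = p and p = r, hence g = r. Since v divides g, v divides r. v = t, so t divides r. From t divides k and k divides i, t divides i. t divides r, so t divides r + i.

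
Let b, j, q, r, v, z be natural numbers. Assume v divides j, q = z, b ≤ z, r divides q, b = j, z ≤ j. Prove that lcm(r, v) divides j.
From b = j and b ≤ z, j ≤ z. Since z ≤ j, z = j. q = z and r divides q, therefore r divides z. Since z = j, r divides j. v divides j, so lcm(r, v) divides j.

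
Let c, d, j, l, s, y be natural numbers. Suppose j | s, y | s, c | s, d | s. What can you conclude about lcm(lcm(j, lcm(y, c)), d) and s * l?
lcm(lcm(j, lcm(y, c)), d) | s * l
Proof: y | s and c | s, thus lcm(y, c) | s. Since j | s, lcm(j, lcm(y, c)) | s. d | s, so lcm(lcm(j, lcm(y, c)), d) | s. Then lcm(lcm(j, lcm(y, c)), d) | s * l.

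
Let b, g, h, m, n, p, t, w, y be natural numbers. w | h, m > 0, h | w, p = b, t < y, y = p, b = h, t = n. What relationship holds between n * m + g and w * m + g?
n * m + g < w * m + g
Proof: From p = b and b = h, p = h. Because h | w and w | h, h = w. Since p = h, p = w. y = p, so y = w. Since t < y, t < w. t = n, so n < w. From m > 0, n * m < w * m. Then n * m + g < w * m + g.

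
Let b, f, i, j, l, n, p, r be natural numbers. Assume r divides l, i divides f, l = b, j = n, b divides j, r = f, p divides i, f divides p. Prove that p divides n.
From p divides i and i divides f, p divides f. Since f divides p, f = p. From l = b and r divides l, r divides b. Since b divides j, r divides j. Since j = n, r divides n. Since r = f, f divides n. f = p, so p divides n.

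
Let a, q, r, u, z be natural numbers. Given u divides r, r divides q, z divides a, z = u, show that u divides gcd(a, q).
z = u and z divides a, hence u divides a. Because u divides r and r divides q, u divides q. Since u divides a, u divides gcd(a, q).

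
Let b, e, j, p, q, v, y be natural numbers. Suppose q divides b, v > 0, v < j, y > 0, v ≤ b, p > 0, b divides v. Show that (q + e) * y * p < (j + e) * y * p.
b divides v and v > 0, so b ≤ v. v ≤ b, so b = v. From q divides b, q divides v. From v > 0, q ≤ v. v < j, so q < j. Then q + e < j + e. Since y > 0, by multiplying by a positive, (q + e) * y < (j + e) * y. Combined with p > 0, by multiplying by a positive, (q + e) * y * p < (j + e) * y * p.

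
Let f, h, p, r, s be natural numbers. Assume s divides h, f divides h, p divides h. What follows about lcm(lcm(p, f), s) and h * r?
lcm(lcm(p, f), s) divides h * r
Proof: p divides h and f divides h, therefore lcm(p, f) divides h. s divides h, so lcm(lcm(p, f), s) divides h. Then lcm(lcm(p, f), s) divides h * r.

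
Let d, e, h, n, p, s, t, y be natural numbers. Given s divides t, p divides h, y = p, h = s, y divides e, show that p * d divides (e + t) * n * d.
From y = p and y divides e, p divides e. From h = s and p divides h, p divides s. Since s divides t, p divides t. Since p divides e, p divides e + t. Then p divides (e + t) * n. Then p * d divides (e + t) * n * d.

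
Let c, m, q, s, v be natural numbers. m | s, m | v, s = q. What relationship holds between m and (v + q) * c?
m | (v + q) * c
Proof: s = q and m | s, thus m | q. m | v, so m | v + q. Then m | (v + q) * c.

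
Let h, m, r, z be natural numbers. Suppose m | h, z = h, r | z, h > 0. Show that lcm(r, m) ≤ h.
z = h and r | z, therefore r | h. m | h, so lcm(r, m) | h. Since h > 0, lcm(r, m) ≤ h.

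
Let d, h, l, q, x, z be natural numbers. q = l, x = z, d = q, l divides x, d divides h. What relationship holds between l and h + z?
l divides h + z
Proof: d = q and q = l, thus d = l. Since d divides h, l divides h. From x = z and l divides x, l divides z. l divides h, so l divides h + z.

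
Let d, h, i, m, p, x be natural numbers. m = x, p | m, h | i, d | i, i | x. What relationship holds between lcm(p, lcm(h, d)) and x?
lcm(p, lcm(h, d)) | x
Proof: m = x and p | m, therefore p | x. h | i and d | i, therefore lcm(h, d) | i. i | x, so lcm(h, d) | x. p | x, so lcm(p, lcm(h, d)) | x.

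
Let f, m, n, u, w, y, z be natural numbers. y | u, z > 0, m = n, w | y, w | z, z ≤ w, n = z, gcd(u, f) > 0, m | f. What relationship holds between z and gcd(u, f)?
z ≤ gcd(u, f)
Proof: Since w | z and z > 0, w ≤ z. z ≤ w, so w = z. Because w | y and y | u, w | u. From w = z, z | u. Since m = n and n = z, m = z. Because m | f, z | f. Since z | u, z | gcd(u, f). gcd(u, f) > 0, so z ≤ gcd(u, f).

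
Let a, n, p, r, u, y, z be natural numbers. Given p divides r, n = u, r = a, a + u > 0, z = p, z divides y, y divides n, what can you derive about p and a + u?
p ≤ a + u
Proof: r = a and p divides r, so p divides a. z divides y and y divides n, so z divides n. Since z = p, p divides n. Since n = u, p divides u. Since p divides a, p divides a + u. Since a + u > 0, p ≤ a + u.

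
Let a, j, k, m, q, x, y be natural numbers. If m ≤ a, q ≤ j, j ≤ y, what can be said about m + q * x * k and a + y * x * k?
m + q * x * k ≤ a + y * x * k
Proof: Because q ≤ j and j ≤ y, q ≤ y. Then q * x ≤ y * x. Then q * x * k ≤ y * x * k. Since m ≤ a, m + q * x * k ≤ a + y * x * k.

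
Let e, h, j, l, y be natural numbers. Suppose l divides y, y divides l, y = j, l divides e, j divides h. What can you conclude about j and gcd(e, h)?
j divides gcd(e, h)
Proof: Because l divides y and y divides l, l = y. y = j, so l = j. l divides e, so j divides e. Since j divides h, j divides gcd(e, h).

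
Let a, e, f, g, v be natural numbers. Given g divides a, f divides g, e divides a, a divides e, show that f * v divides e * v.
a divides e and e divides a, so a = e. f divides g and g divides a, therefore f divides a. Since a = e, f divides e. Then f * v divides e * v.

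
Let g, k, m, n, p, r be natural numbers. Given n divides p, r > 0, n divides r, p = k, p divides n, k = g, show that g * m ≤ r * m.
From n divides p and p divides n, n = p. p = k, so n = k. k = g, so n = g. n divides r and r > 0, so n ≤ r. Since n = g, g ≤ r. By multiplying by a non-negative, g * m ≤ r * m.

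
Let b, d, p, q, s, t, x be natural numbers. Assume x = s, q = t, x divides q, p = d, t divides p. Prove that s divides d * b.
Since q = t and x divides q, x divides t. Since p = d and t divides p, t divides d. Since x divides t, x divides d. Since x = s, s divides d. Then s divides d * b.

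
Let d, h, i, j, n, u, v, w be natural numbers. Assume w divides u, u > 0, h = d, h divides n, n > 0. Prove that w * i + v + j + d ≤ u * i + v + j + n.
Since w divides u and u > 0, w ≤ u. By multiplying by a non-negative, w * i ≤ u * i. Then w * i + v ≤ u * i + v. Then w * i + v + j ≤ u * i + v + j. Since h divides n and n > 0, h ≤ n. Since h = d, d ≤ n. w * i + v + j ≤ u * i + v + j, so w * i + v + j + d ≤ u * i + v + j + n.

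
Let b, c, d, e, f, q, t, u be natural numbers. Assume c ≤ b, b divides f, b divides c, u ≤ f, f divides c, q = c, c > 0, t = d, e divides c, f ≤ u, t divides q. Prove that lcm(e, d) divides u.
b divides c and c > 0, thus b ≤ c. Since c ≤ b, b = c. b divides f, so c divides f. Since f divides c, c = f. f ≤ u and u ≤ f, thus f = u. c = f, so c = u. t = d and t divides q, so d divides q. q = c, so d divides c. e divides c, so lcm(e, d) divides c. Because c = u, lcm(e, d) divides u.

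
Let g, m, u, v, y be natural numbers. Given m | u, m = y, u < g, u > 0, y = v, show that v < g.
m = y and m | u, so y | u. y = v, so v | u. Because u > 0, v ≤ u. Since u < g, v < g.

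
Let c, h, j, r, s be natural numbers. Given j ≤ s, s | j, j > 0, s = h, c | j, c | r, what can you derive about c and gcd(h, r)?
c | gcd(h, r)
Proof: Since s | j and j > 0, s ≤ j. Since j ≤ s, j = s. Because s = h, j = h. c | j, so c | h. c | r, so c | gcd(h, r).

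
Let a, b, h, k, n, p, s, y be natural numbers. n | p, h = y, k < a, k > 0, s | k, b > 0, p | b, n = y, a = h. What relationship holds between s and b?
s < b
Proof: Since s | k and k > 0, s ≤ k. a = h and h = y, thus a = y. k < a, so k < y. n = y and n | p, therefore y | p. p | b, so y | b. b > 0, so y ≤ b. k < y, so k < b. s ≤ k, so s < b.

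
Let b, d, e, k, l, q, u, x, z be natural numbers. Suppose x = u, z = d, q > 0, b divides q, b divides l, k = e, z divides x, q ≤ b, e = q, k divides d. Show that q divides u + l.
Because k = e and e = q, k = q. z = d and z divides x, so d divides x. Since k divides d, k divides x. k = q, so q divides x. x = u, so q divides u. b divides q and q > 0, thus b ≤ q. q ≤ b, so b = q. b divides l, so q divides l. q divides u, so q divides u + l.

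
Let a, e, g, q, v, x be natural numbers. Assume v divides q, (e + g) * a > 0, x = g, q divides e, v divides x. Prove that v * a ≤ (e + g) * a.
Since v divides q and q divides e, v divides e. Because x = g and v divides x, v divides g. From v divides e, v divides e + g. Then v * a divides (e + g) * a. (e + g) * a > 0, so v * a ≤ (e + g) * a.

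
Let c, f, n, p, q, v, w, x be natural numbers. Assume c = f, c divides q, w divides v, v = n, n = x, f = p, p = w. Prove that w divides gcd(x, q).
From v = n and w divides v, w divides n. n = x, so w divides x. c = f and f = p, so c = p. p = w, so c = w. Since c divides q, w divides q. Since w divides x, w divides gcd(x, q).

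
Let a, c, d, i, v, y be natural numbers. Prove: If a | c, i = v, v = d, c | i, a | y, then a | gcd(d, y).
From i = v and v = d, i = d. Since c | i, c | d. Since a | c, a | d. a | y, so a | gcd(d, y).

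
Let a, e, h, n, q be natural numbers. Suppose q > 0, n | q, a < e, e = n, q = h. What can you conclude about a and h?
a < h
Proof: Since e = n and a < e, a < n. Since n | q and q > 0, n ≤ q. q = h, so n ≤ h. a < n, so a < h.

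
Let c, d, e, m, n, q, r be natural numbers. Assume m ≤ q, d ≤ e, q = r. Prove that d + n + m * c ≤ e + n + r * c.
d ≤ e, therefore d + n ≤ e + n. q = r and m ≤ q, hence m ≤ r. Then m * c ≤ r * c. Since d + n ≤ e + n, d + n + m * c ≤ e + n + r * c.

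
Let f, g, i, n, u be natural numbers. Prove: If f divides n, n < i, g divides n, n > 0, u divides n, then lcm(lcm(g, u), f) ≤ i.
g divides n and u divides n, hence lcm(g, u) divides n. f divides n, so lcm(lcm(g, u), f) divides n. Since n > 0, lcm(lcm(g, u), f) ≤ n. Since n < i, lcm(lcm(g, u), f) < i. Then lcm(lcm(g, u), f) ≤ i.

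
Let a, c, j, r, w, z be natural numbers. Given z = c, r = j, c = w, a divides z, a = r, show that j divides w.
a = r and r = j, thus a = j. Because z = c and a divides z, a divides c. Since c = w, a divides w. Since a = j, j divides w.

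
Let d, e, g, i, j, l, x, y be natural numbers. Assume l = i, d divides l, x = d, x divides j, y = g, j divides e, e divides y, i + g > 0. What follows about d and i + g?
d ≤ i + g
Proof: From l = i and d divides l, d divides i. j divides e and e divides y, hence j divides y. y = g, so j divides g. Since x divides j, x divides g. Since x = d, d divides g. d divides i, so d divides i + g. Because i + g > 0, d ≤ i + g.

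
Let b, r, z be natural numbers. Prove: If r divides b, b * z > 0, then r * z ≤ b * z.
Since r divides b, r * z divides b * z. b * z > 0, so r * z ≤ b * z.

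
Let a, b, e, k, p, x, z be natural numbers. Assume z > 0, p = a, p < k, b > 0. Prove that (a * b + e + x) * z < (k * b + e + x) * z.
From p = a and p < k, a < k. b > 0, so a * b < k * b. Then a * b + e < k * b + e. Then a * b + e + x < k * b + e + x. Since z > 0, (a * b + e + x) * z < (k * b + e + x) * z.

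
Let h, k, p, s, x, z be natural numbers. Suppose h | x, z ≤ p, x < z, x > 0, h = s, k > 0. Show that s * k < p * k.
Because h | x and x > 0, h ≤ x. Because x < z and z ≤ p, x < p. h ≤ x, so h < p. h = s, so s < p. k > 0, so s * k < p * k.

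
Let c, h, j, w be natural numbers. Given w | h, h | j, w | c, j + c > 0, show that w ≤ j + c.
w | h and h | j, so w | j. Since w | c, w | j + c. Since j + c > 0, w ≤ j + c.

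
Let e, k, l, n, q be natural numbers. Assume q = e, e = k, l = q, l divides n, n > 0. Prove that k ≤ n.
Because q = e and e = k, q = k. Because l = q and l divides n, q divides n. q = k, so k divides n. n > 0, so k ≤ n.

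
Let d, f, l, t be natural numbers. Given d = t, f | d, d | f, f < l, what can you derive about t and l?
t < l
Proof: Since f | d and d | f, f = d. f < l, so d < l. d = t, so t < l.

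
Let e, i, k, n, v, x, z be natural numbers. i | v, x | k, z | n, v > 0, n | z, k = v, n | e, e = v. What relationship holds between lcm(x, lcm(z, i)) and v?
lcm(x, lcm(z, i)) ≤ v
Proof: Since k = v and x | k, x | v. From n | z and z | n, n = z. n | e, so z | e. e = v, so z | v. Since i | v, lcm(z, i) | v. Since x | v, lcm(x, lcm(z, i)) | v. Since v > 0, lcm(x, lcm(z, i)) ≤ v.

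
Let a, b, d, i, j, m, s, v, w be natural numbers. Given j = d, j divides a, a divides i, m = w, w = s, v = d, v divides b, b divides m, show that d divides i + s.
j = d and j divides a, hence d divides a. Since a divides i, d divides i. m = w and w = s, hence m = s. From v divides b and b divides m, v divides m. Since v = d, d divides m. m = s, so d divides s. Because d divides i, d divides i + s.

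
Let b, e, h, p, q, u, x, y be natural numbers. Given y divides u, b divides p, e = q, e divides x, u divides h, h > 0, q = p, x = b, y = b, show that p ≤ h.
e = q and q = p, so e = p. Since x = b and e divides x, e divides b. From e = p, p divides b. b divides p, so b = p. y divides u and u divides h, therefore y divides h. y = b, so b divides h. Since h > 0, b ≤ h. Since b = p, p ≤ h.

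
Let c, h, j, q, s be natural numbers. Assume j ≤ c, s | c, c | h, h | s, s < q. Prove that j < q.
c | h and h | s, so c | s. Because s | c, s = c. From s < q, c < q. Since j ≤ c, j < q.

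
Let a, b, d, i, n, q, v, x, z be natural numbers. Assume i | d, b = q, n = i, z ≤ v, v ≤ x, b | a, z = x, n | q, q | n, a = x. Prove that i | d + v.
z = x and z ≤ v, thus x ≤ v. Since v ≤ x, x = v. Since a = x, a = v. q | n and n | q, therefore q = n. Since b = q, b = n. b | a, so n | a. Since n = i, i | a. a = v, so i | v. i | d, so i | d + v.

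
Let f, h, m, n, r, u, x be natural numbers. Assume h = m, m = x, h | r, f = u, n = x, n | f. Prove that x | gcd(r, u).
Because h = m and m = x, h = x. h | r, so x | r. Since n = x and n | f, x | f. Since f = u, x | u. x | r, so x | gcd(r, u).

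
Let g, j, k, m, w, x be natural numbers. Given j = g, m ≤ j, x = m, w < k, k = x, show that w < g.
Since k = x and w < k, w < x. Since x = m, w < m. j = g and m ≤ j, thus m ≤ g. w < m, so w < g.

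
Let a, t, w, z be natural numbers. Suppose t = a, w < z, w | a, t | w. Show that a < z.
Since t = a and t | w, a | w. w | a, so w = a. Since w < z, a < z.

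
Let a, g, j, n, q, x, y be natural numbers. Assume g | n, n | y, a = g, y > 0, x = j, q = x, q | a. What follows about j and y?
j ≤ y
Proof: q = x and q | a, therefore x | a. Since a = g, x | g. Because g | n and n | y, g | y. x | g, so x | y. Since x = j, j | y. y > 0, so j ≤ y.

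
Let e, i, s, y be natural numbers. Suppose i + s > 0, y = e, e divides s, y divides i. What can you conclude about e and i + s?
e ≤ i + s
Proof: y = e and y divides i, thus e divides i. Since e divides s, e divides i + s. i + s > 0, so e ≤ i + s.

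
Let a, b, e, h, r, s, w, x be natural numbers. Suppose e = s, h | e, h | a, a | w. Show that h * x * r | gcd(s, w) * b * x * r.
Because e = s and h | e, h | s. From h | a and a | w, h | w. h | s, so h | gcd(s, w). Then h | gcd(s, w) * b. Then h * x | gcd(s, w) * b * x. Then h * x * r | gcd(s, w) * b * x * r.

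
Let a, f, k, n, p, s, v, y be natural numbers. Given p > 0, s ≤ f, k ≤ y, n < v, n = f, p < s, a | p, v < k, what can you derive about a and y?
a < y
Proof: a | p and p > 0, so a ≤ p. p < s and s ≤ f, so p < f. Since a ≤ p, a < f. From n < v and v < k, n < k. k ≤ y, so n < y. Since n = f, f < y. Since a < f, a < y.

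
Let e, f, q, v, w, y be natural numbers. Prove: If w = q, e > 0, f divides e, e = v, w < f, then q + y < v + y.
f divides e and e > 0, therefore f ≤ e. Since w < f, w < e. e = v, so w < v. Because w = q, q < v. Then q + y < v + y.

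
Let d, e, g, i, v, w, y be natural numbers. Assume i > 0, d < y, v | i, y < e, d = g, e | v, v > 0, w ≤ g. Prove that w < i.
d = g and d < y, therefore g < y. Since w ≤ g, w < y. e | v and v > 0, therefore e ≤ v. Since y < e, y < v. Since w < y, w < v. From v | i and i > 0, v ≤ i. w < v, so w < i.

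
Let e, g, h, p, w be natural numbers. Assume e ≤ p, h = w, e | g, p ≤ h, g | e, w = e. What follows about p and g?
p = g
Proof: h = w and w = e, hence h = e. p ≤ h, so p ≤ e. Since e ≤ p, p = e. Because e | g and g | e, e = g. p = e, so p = g.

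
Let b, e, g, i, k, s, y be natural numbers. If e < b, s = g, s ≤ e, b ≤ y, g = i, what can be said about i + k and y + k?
i + k < y + k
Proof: s = g and g = i, hence s = i. s ≤ e and e < b, therefore s < b. Since s = i, i < b. From b ≤ y, i < y. Then i + k < y + k.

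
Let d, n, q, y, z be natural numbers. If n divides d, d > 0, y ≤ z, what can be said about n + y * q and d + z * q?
n + y * q ≤ d + z * q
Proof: Since n divides d and d > 0, n ≤ d. y ≤ z. By multiplying by a non-negative, y * q ≤ z * q. n ≤ d, so n + y * q ≤ d + z * q.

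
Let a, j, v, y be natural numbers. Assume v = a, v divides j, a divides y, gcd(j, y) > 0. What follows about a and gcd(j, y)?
a ≤ gcd(j, y)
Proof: Because v = a and v divides j, a divides j. From a divides y, a divides gcd(j, y). gcd(j, y) > 0, so a ≤ gcd(j, y).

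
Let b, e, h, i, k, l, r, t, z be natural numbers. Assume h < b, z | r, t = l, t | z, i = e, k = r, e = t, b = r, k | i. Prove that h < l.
k = r and k | i, thus r | i. Since i = e, r | e. e = t, so r | t. From t | z and z | r, t | r. Since r | t, r = t. Since t = l, r = l. Because b = r and h < b, h < r. Since r = l, h < l.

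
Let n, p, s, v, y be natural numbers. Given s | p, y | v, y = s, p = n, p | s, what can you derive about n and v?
n | v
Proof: s | p and p | s, hence s = p. Since p = n, s = n. y = s and y | v, hence s | v. s = n, so n | v.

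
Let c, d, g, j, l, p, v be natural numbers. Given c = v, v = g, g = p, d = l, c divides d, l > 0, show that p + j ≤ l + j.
c = v and v = g, therefore c = g. g = p, so c = p. d = l and c divides d, so c divides l. Since l > 0, c ≤ l. c = p, so p ≤ l. Then p + j ≤ l + j.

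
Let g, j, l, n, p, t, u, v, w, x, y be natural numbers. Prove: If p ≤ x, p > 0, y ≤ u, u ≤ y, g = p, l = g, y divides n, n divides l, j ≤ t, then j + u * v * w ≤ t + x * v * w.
y ≤ u and u ≤ y, therefore y = u. Because l = g and n divides l, n divides g. Since y divides n, y divides g. Because g = p, y divides p. p > 0, so y ≤ p. y = u, so u ≤ p. p ≤ x, so u ≤ x. By multiplying by a non-negative, u * v ≤ x * v. By multiplying by a non-negative, u * v * w ≤ x * v * w. From j ≤ t, j + u * v * w ≤ t + x * v * w.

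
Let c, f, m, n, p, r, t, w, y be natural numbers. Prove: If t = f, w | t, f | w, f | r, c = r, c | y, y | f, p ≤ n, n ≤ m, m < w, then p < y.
Since t = f and w | t, w | f. Since f | w, w = f. c = r and c | y, thus r | y. f | r, so f | y. Since y | f, f = y. w = f, so w = y. Because p ≤ n and n ≤ m, p ≤ m. m < w, so p < w. Since w = y, p < y.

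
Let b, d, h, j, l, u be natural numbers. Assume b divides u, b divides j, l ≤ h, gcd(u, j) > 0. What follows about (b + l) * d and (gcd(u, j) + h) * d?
(b + l) * d ≤ (gcd(u, j) + h) * d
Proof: b divides u and b divides j, hence b divides gcd(u, j). Since gcd(u, j) > 0, b ≤ gcd(u, j). From l ≤ h, b + l ≤ gcd(u, j) + h. By multiplying by a non-negative, (b + l) * d ≤ (gcd(u, j) + h) * d.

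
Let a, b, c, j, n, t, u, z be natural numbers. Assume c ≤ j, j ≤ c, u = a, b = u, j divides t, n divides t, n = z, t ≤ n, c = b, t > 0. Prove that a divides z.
Since b = u and u = a, b = a. Because n divides t and t > 0, n ≤ t. t ≤ n, so t = n. j ≤ c and c ≤ j, hence j = c. Since c = b, j = b. Since j divides t, b divides t. t = n, so b divides n. Since n = z, b divides z. Since b = a, a divides z.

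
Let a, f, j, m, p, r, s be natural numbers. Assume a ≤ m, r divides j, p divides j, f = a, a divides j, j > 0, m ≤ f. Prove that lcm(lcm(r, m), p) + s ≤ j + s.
Since f = a and m ≤ f, m ≤ a. Since a ≤ m, a = m. Since a divides j, m divides j. Since r divides j, lcm(r, m) divides j. Since p divides j, lcm(lcm(r, m), p) divides j. j > 0, so lcm(lcm(r, m), p) ≤ j. Then lcm(lcm(r, m), p) + s ≤ j + s.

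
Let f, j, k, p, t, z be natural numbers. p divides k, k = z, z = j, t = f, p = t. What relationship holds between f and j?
f divides j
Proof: k = z and z = j, hence k = j. Because p = t and p divides k, t divides k. Since t = f, f divides k. k = j, so f divides j.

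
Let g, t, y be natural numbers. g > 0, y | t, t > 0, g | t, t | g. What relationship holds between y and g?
y | g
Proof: t | g and g > 0, thus t ≤ g. Because g | t and t > 0, g ≤ t. From t ≤ g, t = g. Since y | t, y | g.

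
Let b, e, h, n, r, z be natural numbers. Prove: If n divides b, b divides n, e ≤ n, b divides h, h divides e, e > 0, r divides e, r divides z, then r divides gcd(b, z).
n divides b and b divides n, so n = b. Since e ≤ n, e ≤ b. b divides h and h divides e, thus b divides e. Since e > 0, b ≤ e. e ≤ b, so e = b. r divides e, so r divides b. Since r divides z, r divides gcd(b, z).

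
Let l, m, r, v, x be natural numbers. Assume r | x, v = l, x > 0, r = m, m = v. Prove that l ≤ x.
r = m and m = v, thus r = v. Since v = l, r = l. Because r | x and x > 0, r ≤ x. Since r = l, l ≤ x.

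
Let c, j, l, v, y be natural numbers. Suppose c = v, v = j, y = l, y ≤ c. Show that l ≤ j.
c = v and v = j, therefore c = j. Because y = l and y ≤ c, l ≤ c. Since c = j, l ≤ j.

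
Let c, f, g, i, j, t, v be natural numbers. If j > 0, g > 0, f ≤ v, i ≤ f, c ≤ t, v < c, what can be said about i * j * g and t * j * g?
i * j * g < t * j * g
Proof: Since v < c and c ≤ t, v < t. Because f ≤ v, f < t. Since i ≤ f, i < t. Since j > 0, by multiplying by a positive, i * j < t * j. Since g > 0, by multiplying by a positive, i * j * g < t * j * g.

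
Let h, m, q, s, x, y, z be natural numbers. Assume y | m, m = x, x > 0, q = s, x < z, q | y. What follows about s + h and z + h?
s + h < z + h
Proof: Since m = x and y | m, y | x. Since q | y, q | x. q = s, so s | x. From x > 0, s ≤ x. Since x < z, s < z. Then s + h < z + h.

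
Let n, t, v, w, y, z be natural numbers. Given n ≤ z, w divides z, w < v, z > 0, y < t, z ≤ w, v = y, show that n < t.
w divides z and z > 0, hence w ≤ z. z ≤ w, so w = z. v = y and w < v, therefore w < y. Since y < t, w < t. w = z, so z < t. Since n ≤ z, n < t.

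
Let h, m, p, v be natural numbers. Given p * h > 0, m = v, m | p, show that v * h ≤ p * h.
m = v and m | p, hence v | p. Then v * h | p * h. Since p * h > 0, v * h ≤ p * h.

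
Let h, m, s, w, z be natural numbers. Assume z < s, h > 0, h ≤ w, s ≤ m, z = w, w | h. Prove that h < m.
w | h and h > 0, therefore w ≤ h. Since h ≤ w, w = h. z = w, so z = h. From z < s and s ≤ m, z < m. z = h, so h < m.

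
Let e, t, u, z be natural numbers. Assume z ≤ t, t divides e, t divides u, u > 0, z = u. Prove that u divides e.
t divides u and u > 0, therefore t ≤ u. z = u and z ≤ t, hence u ≤ t. t ≤ u, so t = u. Because t divides e, u divides e.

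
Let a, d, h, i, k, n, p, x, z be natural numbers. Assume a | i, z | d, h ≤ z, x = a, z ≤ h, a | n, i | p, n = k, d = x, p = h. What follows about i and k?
i | k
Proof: p = h and i | p, therefore i | h. d = x and x = a, so d = a. From z ≤ h and h ≤ z, z = h. Since z | d, h | d. d = a, so h | a. i | h, so i | a. From a | i, a = i. From n = k and a | n, a | k. a = i, so i | k.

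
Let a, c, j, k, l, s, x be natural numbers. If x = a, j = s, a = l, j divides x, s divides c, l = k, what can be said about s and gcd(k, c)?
s divides gcd(k, c)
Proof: x = a and a = l, therefore x = l. l = k, so x = k. Since j divides x, j divides k. j = s, so s divides k. Since s divides c, s divides gcd(k, c).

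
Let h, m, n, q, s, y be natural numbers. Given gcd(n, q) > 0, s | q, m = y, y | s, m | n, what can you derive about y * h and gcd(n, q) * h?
y * h ≤ gcd(n, q) * h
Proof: From m = y and m | n, y | n. Since y | s and s | q, y | q. y | n, so y | gcd(n, q). gcd(n, q) > 0, so y ≤ gcd(n, q). Then y * h ≤ gcd(n, q) * h.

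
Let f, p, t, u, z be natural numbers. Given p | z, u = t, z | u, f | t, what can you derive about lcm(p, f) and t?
lcm(p, f) | t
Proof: Because p | z and z | u, p | u. u = t, so p | t. f | t, so lcm(p, f) | t.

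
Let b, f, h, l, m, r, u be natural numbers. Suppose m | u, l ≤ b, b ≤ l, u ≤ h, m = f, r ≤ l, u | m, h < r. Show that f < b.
From l ≤ b and b ≤ l, l = b. u | m and m | u, therefore u = m. Since m = f, u = f. h < r and r ≤ l, thus h < l. Since u ≤ h, u < l. Since u = f, f < l. Since l = b, f < b.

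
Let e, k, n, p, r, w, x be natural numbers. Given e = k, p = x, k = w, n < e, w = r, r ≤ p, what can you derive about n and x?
n < x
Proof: k = w and w = r, so k = r. e = k and n < e, hence n < k. k = r, so n < r. From p = x and r ≤ p, r ≤ x. Since n < r, n < x.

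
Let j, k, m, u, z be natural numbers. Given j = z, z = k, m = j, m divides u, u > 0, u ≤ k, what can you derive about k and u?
k = u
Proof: j = z and z = k, hence j = k. m = j and m divides u, hence j divides u. Since j = k, k divides u. u > 0, so k ≤ u. Since u ≤ k, k = u.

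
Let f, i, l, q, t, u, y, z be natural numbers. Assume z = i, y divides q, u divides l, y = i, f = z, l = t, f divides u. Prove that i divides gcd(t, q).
f = z and z = i, so f = i. l = t and u divides l, therefore u divides t. f divides u, so f divides t. f = i, so i divides t. From y = i and y divides q, i divides q. i divides t, so i divides gcd(t, q).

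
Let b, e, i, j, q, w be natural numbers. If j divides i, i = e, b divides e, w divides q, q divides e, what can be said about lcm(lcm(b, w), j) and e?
lcm(lcm(b, w), j) divides e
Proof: w divides q and q divides e, hence w divides e. Since b divides e, lcm(b, w) divides e. i = e and j divides i, thus j divides e. Since lcm(b, w) divides e, lcm(lcm(b, w), j) divides e.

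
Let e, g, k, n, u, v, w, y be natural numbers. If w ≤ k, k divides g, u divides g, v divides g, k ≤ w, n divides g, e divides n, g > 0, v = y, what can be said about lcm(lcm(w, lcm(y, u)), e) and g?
lcm(lcm(w, lcm(y, u)), e) ≤ g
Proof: k ≤ w and w ≤ k, hence k = w. Since k divides g, w divides g. v = y and v divides g, hence y divides g. Since u divides g, lcm(y, u) divides g. w divides g, so lcm(w, lcm(y, u)) divides g. From e divides n and n divides g, e divides g. Because lcm(w, lcm(y, u)) divides g, lcm(lcm(w, lcm(y, u)), e) divides g. Since g > 0, lcm(lcm(w, lcm(y, u)), e) ≤ g.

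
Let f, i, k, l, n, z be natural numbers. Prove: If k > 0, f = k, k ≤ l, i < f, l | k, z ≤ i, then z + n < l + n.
l | k and k > 0, therefore l ≤ k. Since k ≤ l, k = l. Since f = k, f = l. z ≤ i and i < f, so z < f. Since f = l, z < l. Then z + n < l + n.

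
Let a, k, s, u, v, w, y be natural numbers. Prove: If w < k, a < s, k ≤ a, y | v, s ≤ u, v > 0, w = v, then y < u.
y | v and v > 0, hence y ≤ v. a < s and s ≤ u, hence a < u. From k ≤ a, k < u. From w < k, w < u. w = v, so v < u. Because y ≤ v, y < u.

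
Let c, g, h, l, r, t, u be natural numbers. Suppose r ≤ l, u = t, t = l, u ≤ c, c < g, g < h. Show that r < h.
u = t and t = l, therefore u = l. u ≤ c and c < g, hence u < g. From u = l, l < g. Since g < h, l < h. Since r ≤ l, r < h.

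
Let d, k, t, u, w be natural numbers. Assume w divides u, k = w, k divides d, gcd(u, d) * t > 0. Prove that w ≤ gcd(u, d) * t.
k = w and k divides d, hence w divides d. Since w divides u, w divides gcd(u, d). Then w divides gcd(u, d) * t. gcd(u, d) * t > 0, so w ≤ gcd(u, d) * t.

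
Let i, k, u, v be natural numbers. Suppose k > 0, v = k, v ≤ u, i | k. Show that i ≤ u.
i | k and k > 0, hence i ≤ k. v = k and v ≤ u, so k ≤ u. Since i ≤ k, i ≤ u.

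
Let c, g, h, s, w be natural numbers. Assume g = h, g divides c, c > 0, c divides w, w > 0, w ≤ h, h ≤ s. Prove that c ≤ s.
Because g = h and g divides c, h divides c. c > 0, so h ≤ c. c divides w and w > 0, so c ≤ w. Since w ≤ h, c ≤ h. h ≤ c, so h = c. Since h ≤ s, c ≤ s.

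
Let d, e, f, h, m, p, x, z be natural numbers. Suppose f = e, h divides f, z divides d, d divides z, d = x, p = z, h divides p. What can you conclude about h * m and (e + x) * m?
h * m divides (e + x) * m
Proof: f = e and h divides f, thus h divides e. Since z divides d and d divides z, z = d. From d = x, z = x. Since p = z and h divides p, h divides z. Since z = x, h divides x. h divides e, so h divides e + x. Then h * m divides (e + x) * m.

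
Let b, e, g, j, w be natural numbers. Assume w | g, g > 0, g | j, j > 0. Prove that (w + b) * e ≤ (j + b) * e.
From w | g and g > 0, w ≤ g. Because g | j and j > 0, g ≤ j. Since w ≤ g, w ≤ j. Then w + b ≤ j + b. Then (w + b) * e ≤ (j + b) * e.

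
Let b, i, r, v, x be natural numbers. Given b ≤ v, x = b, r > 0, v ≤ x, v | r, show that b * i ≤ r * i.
Because x = b and v ≤ x, v ≤ b. b ≤ v, so v = b. v | r and r > 0, therefore v ≤ r. v = b, so b ≤ r. Then b * i ≤ r * i.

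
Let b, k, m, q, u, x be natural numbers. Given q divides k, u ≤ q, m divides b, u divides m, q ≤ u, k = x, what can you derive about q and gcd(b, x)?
q divides gcd(b, x)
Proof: u ≤ q and q ≤ u, thus u = q. u divides m and m divides b, therefore u divides b. u = q, so q divides b. From k = x and q divides k, q divides x. Since q divides b, q divides gcd(b, x).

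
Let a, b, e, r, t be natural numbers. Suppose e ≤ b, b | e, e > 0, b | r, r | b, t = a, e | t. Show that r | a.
b | e and e > 0, so b ≤ e. Since e ≤ b, e = b. b | r and r | b, thus b = r. e = b, so e = r. From t = a and e | t, e | a. Since e = r, r | a.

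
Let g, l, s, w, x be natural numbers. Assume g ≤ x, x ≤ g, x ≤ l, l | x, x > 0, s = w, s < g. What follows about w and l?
w < l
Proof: From g ≤ x and x ≤ g, g = x. l | x and x > 0, so l ≤ x. Since x ≤ l, x = l. g = x, so g = l. Because s = w and s < g, w < g. Since g = l, w < l.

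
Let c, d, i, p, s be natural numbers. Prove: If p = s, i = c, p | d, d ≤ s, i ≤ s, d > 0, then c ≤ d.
Since p = s and p | d, s | d. Since d > 0, s ≤ d. Since d ≤ s, s = d. i = c and i ≤ s, so c ≤ s. s = d, so c ≤ d.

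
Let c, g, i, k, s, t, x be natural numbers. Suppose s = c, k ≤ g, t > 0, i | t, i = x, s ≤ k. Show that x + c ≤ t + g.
i = x and i | t, so x | t. t > 0, so x ≤ t. s = c and s ≤ k, thus c ≤ k. Since k ≤ g, c ≤ g. x ≤ t, so x + c ≤ t + g.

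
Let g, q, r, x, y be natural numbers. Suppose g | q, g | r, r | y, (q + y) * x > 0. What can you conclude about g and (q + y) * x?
g ≤ (q + y) * x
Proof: Because g | r and r | y, g | y. Since g | q, g | q + y. Then g | (q + y) * x. Since (q + y) * x > 0, g ≤ (q + y) * x.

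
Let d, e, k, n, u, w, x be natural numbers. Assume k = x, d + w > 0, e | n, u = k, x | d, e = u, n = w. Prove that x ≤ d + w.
u = k and k = x, hence u = x. e = u and e | n, therefore u | n. u = x, so x | n. Since n = w, x | w. x | d, so x | d + w. From d + w > 0, x ≤ d + w.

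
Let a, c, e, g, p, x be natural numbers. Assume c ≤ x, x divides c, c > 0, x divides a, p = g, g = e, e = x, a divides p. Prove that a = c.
Since x divides c and c > 0, x ≤ c. c ≤ x, so c = x. From p = g and g = e, p = e. Since e = x, p = x. a divides p, so a divides x. From x divides a, x = a. From c = x, c = a. Then a = c.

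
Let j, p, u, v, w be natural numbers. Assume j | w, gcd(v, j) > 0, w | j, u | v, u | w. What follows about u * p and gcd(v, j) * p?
u * p ≤ gcd(v, j) * p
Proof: w | j and j | w, hence w = j. u | w, so u | j. Since u | v, u | gcd(v, j). gcd(v, j) > 0, so u ≤ gcd(v, j). Then u * p ≤ gcd(v, j) * p.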